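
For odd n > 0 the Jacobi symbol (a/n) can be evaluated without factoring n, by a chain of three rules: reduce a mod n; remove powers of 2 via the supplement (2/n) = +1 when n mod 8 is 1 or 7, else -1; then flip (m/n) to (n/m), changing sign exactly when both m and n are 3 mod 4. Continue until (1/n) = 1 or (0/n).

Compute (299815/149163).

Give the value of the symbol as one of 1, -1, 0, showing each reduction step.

-1

(299815/149163) = (1489/149163)   [reduce mod 149163]
reciprocity: (1489/149163) = +1·(149163/1489) since 1489 mod 4 = 1, 149163 mod 4 = 3; sign now +1
(149163/1489) = (263/1489)   [reduce mod 1489]
reciprocity: (263/1489) = +1·(1489/263) since 263 mod 4 = 3, 1489 mod 4 = 1; sign now +1
(1489/263) = (174/263)   [reduce mod 263]
174 = 2^1·87; (2/263) = +1 since 263 mod 8 = 7, so (174/263) = (+1)^1·(87/263); sign now +1
reciprocity: (87/263) = -1·(263/87) since 87 mod 4 = 3, 263 mod 4 = 3; sign now -1
(263/87) = (2/87)   [reduce mod 87]
2 = 2^1·1; (2/87) = +1 since 87 mod 8 = 7, so (2/87) = (+1)^1·(1/87); sign now -1
(1/87) = 1; final value = sign = -1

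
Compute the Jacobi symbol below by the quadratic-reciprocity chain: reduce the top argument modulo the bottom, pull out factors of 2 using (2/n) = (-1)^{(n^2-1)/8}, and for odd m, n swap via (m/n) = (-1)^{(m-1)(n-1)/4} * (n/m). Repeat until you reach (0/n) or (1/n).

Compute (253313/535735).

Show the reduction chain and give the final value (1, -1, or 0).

reciprocity: (253313/535735) = +1·(535735/253313) since 253313 mod 4 = 1, 535735 mod 4 = 3; sign now +1
(535735/253313) = (29109/253313)   [reduce mod 253313]
reciprocity: (29109/253313) = +1·(253313/29109) since 29109 mod 4 = 1, 253313 mod 4 = 1; sign now +1
(253313/29109) = (20441/29109)   [reduce mod 29109]
reciprocity: (20441/29109) = +1·(29109/20441) since 20441 mod 4 = 1, 29109 mod 4 = 1; sign now +1
(29109/20441) = (8668/20441)   [reduce mod 20441]
8668 = 2^2·2167; (2/20441) = +1 since 20441 mod 8 = 1, so (8668/20441) = (+1)^2·(2167/20441); sign now +1
reciprocity: (2167/20441) = +1·(20441/2167) since 2167 mod 4 = 3, 20441 mod 4 = 1; sign now +1
(20441/2167) = (938/2167)   [reduce mod 2167]
938 = 2^1·469; (2/2167) = +1 since 2167 mod 8 = 7, so (938/2167) = (+1)^1·(469/2167); sign now +1
reciprocity: (469/2167) = +1·(2167/469) since 469 mod 4 = 1, 2167 mod 4 = 3; sign now +1
(2167/469) = (291/469)   [reduce mod 469]
reciprocity: (291/469) = +1·(469/291) since 291 mod 4 = 3, 469 mod 4 = 1; sign now +1
(469/291) = (178/291)   [reduce mod 291]
178 = 2^1·89; (2/291) = -1 since 291 mod 8 = 3, so (178/291) = (-1)^1·(89/291); sign now -1
reciprocity: (89/291) = +1·(291/89) since 89 mod 4 = 1, 291 mod 4 = 3; sign now -1
(291/89) = (24/89)   [reduce mod 89]
24 = 2^3·3; (2/89) = +1 since 89 mod 8 = 1, so (24/89) = (+1)^3·(3/89); sign now -1
reciprocity: (3/89) = +1·(89/3) since 3 mod 4 = 3, 89 mod 4 = 1; sign now -1
(89/3) = (2/3)   [reduce mod 3]
2 = 2^1·1; (2/3) = -1 since 3 mod 8 = 3, so (2/3) = (-1)^1·(1/3); sign now +1
(1/3) = 1; final value = sign = +1

1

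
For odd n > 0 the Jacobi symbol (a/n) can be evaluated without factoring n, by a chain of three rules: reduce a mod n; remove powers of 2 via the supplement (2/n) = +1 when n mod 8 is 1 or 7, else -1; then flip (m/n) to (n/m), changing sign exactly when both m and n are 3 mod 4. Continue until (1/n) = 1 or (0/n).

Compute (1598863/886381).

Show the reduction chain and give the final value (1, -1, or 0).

1

(1598863/886381) = (712482/886381)   [reduce mod 886381]
712482 = 2^1·356241; (2/886381) = -1 since 886381 mod 8 = 5, so (712482/886381) = (-1)^1·(356241/886381); sign now -1
reciprocity: (356241/886381) = +1·(886381/356241) since 356241 mod 4 = 1, 886381 mod 4 = 1; sign now -1
(886381/356241) = (173899/356241)   [reduce mod 356241]
reciprocity: (173899/356241) = +1·(356241/173899) since 173899 mod 4 = 3, 356241 mod 4 = 1; sign now -1
(356241/173899) = (8443/173899)   [reduce mod 173899]
reciprocity: (8443/173899) = -1·(173899/8443) since 8443 mod 4 = 3, 173899 mod 4 = 3; sign now +1
(173899/8443) = (5039/8443)   [reduce mod 8443]
reciprocity: (5039/8443) = -1·(8443/5039) since 5039 mod 4 = 3, 8443 mod 4 = 3; sign now -1
(8443/5039) = (3404/5039)   [reduce mod 5039]
3404 = 2^2·851; (2/5039) = +1 since 5039 mod 8 = 7, so (3404/5039) = (+1)^2·(851/5039); sign now -1
reciprocity: (851/5039) = -1·(5039/851) since 851 mod 4 = 3, 5039 mod 4 = 3; sign now +1
(5039/851) = (784/851)   [reduce mod 851]
784 = 2^4·49; (2/851) = -1 since 851 mod 8 = 3, so (784/851) = (-1)^4·(49/851); sign now +1
reciprocity: (49/851) = +1·(851/49) since 49 mod 4 = 1, 851 mod 4 = 3; sign now +1
(851/49) = (18/49)   [reduce mod 49]
18 = 2^1·9; (2/49) = +1 since 49 mod 8 = 1, so (18/49) = (+1)^1·(9/49); sign now +1
reciprocity: (9/49) = +1·(49/9) since 9 mod 4 = 1, 49 mod 4 = 1; sign now +1
(49/9) = (4/9)   [reduce mod 9]
4 = 2^2·1; (2/9) = +1 since 9 mod 8 = 1, so (4/9) = (+1)^2·(1/9); sign now +1
(1/9) = 1; final value = sign = +1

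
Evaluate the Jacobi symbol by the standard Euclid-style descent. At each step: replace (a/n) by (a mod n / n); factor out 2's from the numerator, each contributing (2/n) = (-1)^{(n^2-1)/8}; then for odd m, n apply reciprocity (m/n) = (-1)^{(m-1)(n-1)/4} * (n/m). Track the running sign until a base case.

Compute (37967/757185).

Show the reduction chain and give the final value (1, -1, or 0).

1

reciprocity: (37967/757185) = +1·(757185/37967) since 37967 mod 4 = 3, 757185 mod 4 = 1; sign now +1
(757185/37967) = (35812/37967)   [reduce mod 37967]
35812 = 2^2·8953; (2/37967) = +1 since 37967 mod 8 = 7, so (35812/37967) = (+1)^2·(8953/37967); sign now +1
reciprocity: (8953/37967) = +1·(37967/8953) since 8953 mod 4 = 1, 37967 mod 4 = 3; sign now +1
(37967/8953) = (2155/8953)   [reduce mod 8953]
reciprocity: (2155/8953) = +1·(8953/2155) since 2155 mod 4 = 3, 8953 mod 4 = 1; sign now +1
(8953/2155) = (333/2155)   [reduce mod 2155]
reciprocity: (333/2155) = +1·(2155/333) since 333 mod 4 = 1, 2155 mod 4 = 3; sign now +1
(2155/333) = (157/333)   [reduce mod 333]
reciprocity: (157/333) = +1·(333/157) since 157 mod 4 = 1, 333 mod 4 = 1; sign now +1
(333/157) = (19/157)   [reduce mod 157]
reciprocity: (19/157) = +1·(157/19) since 19 mod 4 = 3, 157 mod 4 = 1; sign now +1
(157/19) = (5/19)   [reduce mod 19]
reciprocity: (5/19) = +1·(19/5) since 5 mod 4 = 1, 19 mod 4 = 3; sign now +1
(19/5) = (4/5)   [reduce mod 5]
4 = 2^2·1; (2/5) = -1 since 5 mod 8 = 5, so (4/5) = (-1)^2·(1/5); sign now +1
(1/5) = 1; final value = sign = +1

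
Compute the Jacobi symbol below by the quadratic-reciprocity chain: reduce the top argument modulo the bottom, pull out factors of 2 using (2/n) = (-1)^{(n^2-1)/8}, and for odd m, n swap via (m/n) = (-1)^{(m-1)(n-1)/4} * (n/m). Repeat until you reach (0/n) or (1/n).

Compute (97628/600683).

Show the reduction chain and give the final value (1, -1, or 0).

1

factor out 2^2: 97628 = 2^2·24407; with 600683 mod 8 = 3, (2/600683) = -1; sign now +1; continue with (24407/600683)
flip (24407/600683) -> (600683/24407): both odd, 24407 mod 4 = 3, 600683 mod 4 = 3, so the flip contributes -1; sign now -1
(600683/24407): 600683 mod 24407 = 14915, so (600683/24407) = (14915/24407)
flip (14915/24407) -> (24407/14915): both odd, 14915 mod 4 = 3, 24407 mod 4 = 3, so the flip contributes -1; sign now +1
(24407/14915): 24407 mod 14915 = 9492, so (24407/14915) = (9492/14915)
factor out 2^2: 9492 = 2^2·2373; with 14915 mod 8 = 3, (2/14915) = -1; sign now +1; continue with (2373/14915)
flip (2373/14915) -> (14915/2373): both odd, 2373 mod 4 = 1, 14915 mod 4 = 3, so the flip contributes +1; sign now +1
(14915/2373): 14915 mod 2373 = 677, so (14915/2373) = (677/2373)
flip (677/2373) -> (2373/677): both odd, 677 mod 4 = 1, 2373 mod 4 = 1, so the flip contributes +1; sign now +1
(2373/677): 2373 mod 677 = 342, so (2373/677) = (342/677)
factor out 2^1: 342 = 2^1·171; with 677 mod 8 = 5, (2/677) = -1; sign now -1; continue with (171/677)
flip (171/677) -> (677/171): both odd, 171 mod 4 = 3, 677 mod 4 = 1, so the flip contributes +1; sign now -1
(677/171): 677 mod 171 = 164, so (677/171) = (164/171)
factor out 2^2: 164 = 2^2·41; with 171 mod 8 = 3, (2/171) = -1; sign now -1; continue with (41/171)
flip (41/171) -> (171/41): both odd, 41 mod 4 = 1, 171 mod 4 = 3, so the flip contributes +1; sign now -1
(171/41): 171 mod 41 = 7, so (171/41) = (7/41)
flip (7/41) -> (41/7): both odd, 7 mod 4 = 3, 41 mod 4 = 1, so the flip contributes +1; sign now -1
(41/7): 41 mod 7 = 6, so (41/7) = (6/7)
factor out 2^1: 6 = 2^1·3; with 7 mod 8 = 7, (2/7) = +1; sign now -1; continue with (3/7)
flip (3/7) -> (7/3): both odd, 3 mod 4 = 3, 7 mod 4 = 3, so the flip contributes -1; sign now +1
(7/3): 7 mod 3 = 1, so (7/3) = (1/3)
reached (1/3) = 1, so the symbol is +1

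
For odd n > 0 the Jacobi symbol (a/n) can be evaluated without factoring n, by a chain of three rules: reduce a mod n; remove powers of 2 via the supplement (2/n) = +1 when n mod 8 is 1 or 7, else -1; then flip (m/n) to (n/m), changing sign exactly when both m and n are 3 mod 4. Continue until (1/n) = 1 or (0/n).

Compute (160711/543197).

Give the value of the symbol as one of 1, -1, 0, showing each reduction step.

reciprocity: (160711/543197) = +1·(543197/160711) since 160711 mod 4 = 3, 543197 mod 4 = 1; sign now +1
(543197/160711) = (61064/160711)   [reduce mod 160711]
61064 = 2^3·7633; (2/160711) = +1 since 160711 mod 8 = 7, so (61064/160711) = (+1)^3·(7633/160711); sign now +1
reciprocity: (7633/160711) = +1·(160711/7633) since 7633 mod 4 = 1, 160711 mod 4 = 3; sign now +1
(160711/7633) = (418/7633)   [reduce mod 7633]
418 = 2^1·209; (2/7633) = +1 since 7633 mod 8 = 1, so (418/7633) = (+1)^1·(209/7633); sign now +1
reciprocity: (209/7633) = +1·(7633/209) since 209 mod 4 = 1, 7633 mod 4 = 1; sign now +1
(7633/209) = (109/209)   [reduce mod 209]
reciprocity: (109/209) = +1·(209/109) since 109 mod 4 = 1, 209 mod 4 = 1; sign now +1
(209/109) = (100/109)   [reduce mod 109]
100 = 2^2·25; (2/109) = -1 since 109 mod 8 = 5, so (100/109) = (-1)^2·(25/109); sign now +1
reciprocity: (25/109) = +1·(109/25) since 25 mod 4 = 1, 109 mod 4 = 1; sign now +1
(109/25) = (9/25)   [reduce mod 25]
reciprocity: (9/25) = +1·(25/9) since 9 mod 4 = 1, 25 mod 4 = 1; sign now +1
(25/9) = (7/9)   [reduce mod 9]
reciprocity: (7/9) = +1·(9/7) since 7 mod 4 = 3, 9 mod 4 = 1; sign now +1
(9/7) = (2/7)   [reduce mod 7]
2 = 2^1·1; (2/7) = +1 since 7 mod 8 = 7, so (2/7) = (+1)^1·(1/7); sign now +1
(1/7) = 1; final value = sign = +1

1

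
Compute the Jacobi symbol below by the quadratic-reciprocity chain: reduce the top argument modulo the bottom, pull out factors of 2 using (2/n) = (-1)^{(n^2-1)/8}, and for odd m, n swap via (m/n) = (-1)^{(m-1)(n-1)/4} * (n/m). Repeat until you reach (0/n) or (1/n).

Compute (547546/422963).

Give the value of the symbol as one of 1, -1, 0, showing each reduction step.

-1

(547546/422963) = (124583/422963)   [reduce mod 422963]
reciprocity: (124583/422963) = -1·(422963/124583) since 124583 mod 4 = 3, 422963 mod 4 = 3; sign now -1
(422963/124583) = (49214/124583)   [reduce mod 124583]
49214 = 2^1·24607; (2/124583) = +1 since 124583 mod 8 = 7, so (49214/124583) = (+1)^1·(24607/124583); sign now -1
reciprocity: (24607/124583) = -1·(124583/24607) since 24607 mod 4 = 3, 124583 mod 4 = 3; sign now +1
(124583/24607) = (1548/24607)   [reduce mod 24607]
1548 = 2^2·387; (2/24607) = +1 since 24607 mod 8 = 7, so (1548/24607) = (+1)^2·(387/24607); sign now +1
reciprocity: (387/24607) = -1·(24607/387) since 387 mod 4 = 3, 24607 mod 4 = 3; sign now -1
(24607/387) = (226/387)   [reduce mod 387]
226 = 2^1·113; (2/387) = -1 since 387 mod 8 = 3, so (226/387) = (-1)^1·(113/387); sign now +1
reciprocity: (113/387) = +1·(387/113) since 113 mod 4 = 1, 387 mod 4 = 3; sign now +1
(387/113) = (48/113)   [reduce mod 113]
48 = 2^4·3; (2/113) = +1 since 113 mod 8 = 1, so (48/113) = (+1)^4·(3/113); sign now +1
reciprocity: (3/113) = +1·(113/3) since 3 mod 4 = 3, 113 mod 4 = 1; sign now +1
(113/3) = (2/3)   [reduce mod 3]
2 = 2^1·1; (2/3) = -1 since 3 mod 8 = 3, so (2/3) = (-1)^1·(1/3); sign now -1
(1/3) = 1; final value = sign = -1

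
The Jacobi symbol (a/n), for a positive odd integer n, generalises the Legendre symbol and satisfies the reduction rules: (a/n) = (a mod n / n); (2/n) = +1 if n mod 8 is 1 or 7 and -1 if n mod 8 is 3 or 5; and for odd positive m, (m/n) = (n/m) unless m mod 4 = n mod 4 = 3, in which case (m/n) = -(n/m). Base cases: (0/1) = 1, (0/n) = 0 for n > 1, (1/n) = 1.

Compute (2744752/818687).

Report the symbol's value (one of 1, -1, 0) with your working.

(2744752/818687) = (288691/818687)   [reduce mod 818687]
reciprocity: (288691/818687) = -1·(818687/288691) since 288691 mod 4 = 3, 818687 mod 4 = 3; sign now -1
(818687/288691) = (241305/288691)   [reduce mod 288691]
reciprocity: (241305/288691) = +1·(288691/241305) since 241305 mod 4 = 1, 288691 mod 4 = 3; sign now -1
(288691/241305) = (47386/241305)   [reduce mod 241305]
47386 = 2^1·23693; (2/241305) = +1 since 241305 mod 8 = 1, so (47386/241305) = (+1)^1·(23693/241305); sign now -1
reciprocity: (23693/241305) = +1·(241305/23693) since 23693 mod 4 = 1, 241305 mod 4 = 1; sign now -1
(241305/23693) = (4375/23693)   [reduce mod 23693]
reciprocity: (4375/23693) = +1·(23693/4375) since 4375 mod 4 = 3, 23693 mod 4 = 1; sign now -1
(23693/4375) = (1818/4375)   [reduce mod 4375]
1818 = 2^1·909; (2/4375) = +1 since 4375 mod 8 = 7, so (1818/4375) = (+1)^1·(909/4375); sign now -1
reciprocity: (909/4375) = +1·(4375/909) since 909 mod 4 = 1, 4375 mod 4 = 3; sign now -1
(4375/909) = (739/909)   [reduce mod 909]
reciprocity: (739/909) = +1·(909/739) since 739 mod 4 = 3, 909 mod 4 = 1; sign now -1
(909/739) = (170/739)   [reduce mod 739]
170 = 2^1·85; (2/739) = -1 since 739 mod 8 = 3, so (170/739) = (-1)^1·(85/739); sign now +1
reciprocity: (85/739) = +1·(739/85) since 85 mod 4 = 1, 739 mod 4 = 3; sign now +1
(739/85) = (59/85)   [reduce mod 85]
reciprocity: (59/85) = +1·(85/59) since 59 mod 4 = 3, 85 mod 4 = 1; sign now +1
(85/59) = (26/59)   [reduce mod 59]
26 = 2^1·13; (2/59) = -1 since 59 mod 8 = 3, so (26/59) = (-1)^1·(13/59); sign now -1
reciprocity: (13/59) = +1·(59/13) since 13 mod 4 = 1, 59 mod 4 = 3; sign now -1
(59/13) = (7/13)   [reduce mod 13]
reciprocity: (7/13) = +1·(13/7) since 7 mod 4 = 3, 13 mod 4 = 1; sign now -1
(13/7) = (6/7)   [reduce mod 7]
6 = 2^1·3; (2/7) = +1 since 7 mod 8 = 7, so (6/7) = (+1)^1·(3/7); sign now -1
reciprocity: (3/7) = -1·(7/3) since 3 mod 4 = 3, 7 mod 4 = 3; sign now +1
(7/3) = (1/3)   [reduce mod 3]
(1/3) = 1; final value = sign = +1

1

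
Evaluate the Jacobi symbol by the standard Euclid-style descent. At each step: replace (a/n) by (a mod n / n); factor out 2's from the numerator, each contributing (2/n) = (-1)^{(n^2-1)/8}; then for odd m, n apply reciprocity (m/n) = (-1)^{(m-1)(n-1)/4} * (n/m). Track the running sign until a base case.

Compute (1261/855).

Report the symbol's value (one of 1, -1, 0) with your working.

(1261/855): 1261 mod 855 = 406, so (1261/855) = (406/855)
factor out 2^1: 406 = 2^1·203; with 855 mod 8 = 7, (2/855) = +1; sign now +1; continue with (203/855)
flip (203/855) -> (855/203): both odd, 203 mod 4 = 3, 855 mod 4 = 3, so the flip contributes -1; sign now -1
(855/203): 855 mod 203 = 43, so (855/203) = (43/203)
flip (43/203) -> (203/43): both odd, 43 mod 4 = 3, 203 mod 4 = 3, so the flip contributes -1; sign now +1
(203/43): 203 mod 43 = 31, so (203/43) = (31/43)
flip (31/43) -> (43/31): both odd, 31 mod 4 = 3, 43 mod 4 = 3, so the flip contributes -1; sign now -1
(43/31): 43 mod 31 = 12, so (43/31) = (12/31)
factor out 2^2: 12 = 2^2·3; with 31 mod 8 = 7, (2/31) = +1; sign now -1; continue with (3/31)
flip (3/31) -> (31/3): both odd, 3 mod 4 = 3, 31 mod 4 = 3, so the flip contributes -1; sign now +1
(31/3): 31 mod 3 = 1, so (31/3) = (1/3)
reached (1/3) = 1, so the symbol is +1

1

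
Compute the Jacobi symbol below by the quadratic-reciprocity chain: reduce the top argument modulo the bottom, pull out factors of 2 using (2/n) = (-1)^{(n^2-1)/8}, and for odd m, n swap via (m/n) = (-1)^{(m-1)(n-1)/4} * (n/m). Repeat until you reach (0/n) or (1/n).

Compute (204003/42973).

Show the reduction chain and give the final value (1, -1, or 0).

-1

(204003/42973): 204003 mod 42973 = 32111, so (204003/42973) = (32111/42973)
flip (32111/42973) -> (42973/32111): both odd, 32111 mod 4 = 3, 42973 mod 4 = 1, so the flip contributes +1; sign now +1
(42973/32111): 42973 mod 32111 = 10862, so (42973/32111) = (10862/32111)
factor out 2^1: 10862 = 2^1·5431; with 32111 mod 8 = 7, (2/32111) = +1; sign now +1; continue with (5431/32111)
flip (5431/32111) -> (32111/5431): both odd, 5431 mod 4 = 3, 32111 mod 4 = 3, so the flip contributes -1; sign now -1
(32111/5431): 32111 mod 5431 = 4956, so (32111/5431) = (4956/5431)
factor out 2^2: 4956 = 2^2·1239; with 5431 mod 8 = 7, (2/5431) = +1; sign now -1; continue with (1239/5431)
flip (1239/5431) -> (5431/1239): both odd, 1239 mod 4 = 3, 5431 mod 4 = 3, so the flip contributes -1; sign now +1
(5431/1239): 5431 mod 1239 = 475, so (5431/1239) = (475/1239)
flip (475/1239) -> (1239/475): both odd, 475 mod 4 = 3, 1239 mod 4 = 3, so the flip contributes -1; sign now -1
(1239/475): 1239 mod 475 = 289, so (1239/475) = (289/475)
flip (289/475) -> (475/289): both odd, 289 mod 4 = 1, 475 mod 4 = 3, so the flip contributes +1; sign now -1
(475/289): 475 mod 289 = 186, so (475/289) = (186/289)
factor out 2^1: 186 = 2^1·93; with 289 mod 8 = 1, (2/289) = +1; sign now -1; continue with (93/289)
flip (93/289) -> (289/93): both odd, 93 mod 4 = 1, 289 mod 4 = 1, so the flip contributes +1; sign now -1
(289/93): 289 mod 93 = 10, so (289/93) = (10/93)
factor out 2^1: 10 = 2^1·5; with 93 mod 8 = 5, (2/93) = -1; sign now +1; continue with (5/93)
flip (5/93) -> (93/5): both odd, 5 mod 4 = 1, 93 mod 4 = 1, so the flip contributes +1; sign now +1
(93/5): 93 mod 5 = 3, so (93/5) = (3/5)
flip (3/5) -> (5/3): both odd, 3 mod 4 = 3, 5 mod 4 = 1, so the flip contributes +1; sign now +1
(5/3): 5 mod 3 = 2, so (5/3) = (2/3)
factor out 2^1: 2 = 2^1·1; with 3 mod 8 = 3, (2/3) = -1; sign now -1; continue with (1/3)
reached (1/3) = 1, so the symbol is -1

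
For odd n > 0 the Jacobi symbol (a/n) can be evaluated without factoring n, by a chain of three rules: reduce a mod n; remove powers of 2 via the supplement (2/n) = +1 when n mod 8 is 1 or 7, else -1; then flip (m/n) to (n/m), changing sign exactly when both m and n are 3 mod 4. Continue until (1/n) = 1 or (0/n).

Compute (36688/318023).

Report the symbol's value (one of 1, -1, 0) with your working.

factor out 2^4: 36688 = 2^4·2293; with 318023 mod 8 = 7, (2/318023) = +1; sign now +1; continue with (2293/318023)
flip (2293/318023) -> (318023/2293): both odd, 2293 mod 4 = 1, 318023 mod 4 = 3, so the flip contributes +1; sign now +1
(318023/2293): 318023 mod 2293 = 1589, so (318023/2293) = (1589/2293)
flip (1589/2293) -> (2293/1589): both odd, 1589 mod 4 = 1, 2293 mod 4 = 1, so the flip contributes +1; sign now +1
(2293/1589): 2293 mod 1589 = 704, so (2293/1589) = (704/1589)
factor out 2^6: 704 = 2^6·11; with 1589 mod 8 = 5, (2/1589) = -1; sign now +1; continue with (11/1589)
flip (11/1589) -> (1589/11): both odd, 11 mod 4 = 3, 1589 mod 4 = 1, so the flip contributes +1; sign now +1
(1589/11): 1589 mod 11 = 5, so (1589/11) = (5/11)
flip (5/11) -> (11/5): both odd, 5 mod 4 = 1, 11 mod 4 = 3, so the flip contributes +1; sign now +1
(11/5): 11 mod 5 = 1, so (11/5) = (1/5)
reached (1/5) = 1, so the symbol is +1

1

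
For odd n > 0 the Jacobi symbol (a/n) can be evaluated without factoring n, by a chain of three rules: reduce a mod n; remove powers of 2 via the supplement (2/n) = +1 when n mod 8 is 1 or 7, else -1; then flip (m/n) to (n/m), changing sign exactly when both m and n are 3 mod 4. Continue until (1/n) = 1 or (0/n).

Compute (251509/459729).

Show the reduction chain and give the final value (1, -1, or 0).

reciprocity: (251509/459729) = +1·(459729/251509) since 251509 mod 4 = 1, 459729 mod 4 = 1; sign now +1
(459729/251509) = (208220/251509)   [reduce mod 251509]
208220 = 2^2·52055; (2/251509) = -1 since 251509 mod 8 = 5, so (208220/251509) = (-1)^2·(52055/251509); sign now +1
reciprocity: (52055/251509) = +1·(251509/52055) since 52055 mod 4 = 3, 251509 mod 4 = 1; sign now +1
(251509/52055) = (43289/52055)   [reduce mod 52055]
reciprocity: (43289/52055) = +1·(52055/43289) since 43289 mod 4 = 1, 52055 mod 4 = 3; sign now +1
(52055/43289) = (8766/43289)   [reduce mod 43289]
8766 = 2^1·4383; (2/43289) = +1 since 43289 mod 8 = 1, so (8766/43289) = (+1)^1·(4383/43289); sign now +1
reciprocity: (4383/43289) = +1·(43289/4383) since 4383 mod 4 = 3, 43289 mod 4 = 1; sign now +1
(43289/4383) = (3842/4383)   [reduce mod 4383]
3842 = 2^1·1921; (2/4383) = +1 since 4383 mod 8 = 7, so (3842/4383) = (+1)^1·(1921/4383); sign now +1
reciprocity: (1921/4383) = +1·(4383/1921) since 1921 mod 4 = 1, 4383 mod 4 = 3; sign now +1
(4383/1921) = (541/1921)   [reduce mod 1921]
reciprocity: (541/1921) = +1·(1921/541) since 541 mod 4 = 1, 1921 mod 4 = 1; sign now +1
(1921/541) = (298/541)   [reduce mod 541]
298 = 2^1·149; (2/541) = -1 since 541 mod 8 = 5, so (298/541) = (-1)^1·(149/541); sign now -1
reciprocity: (149/541) = +1·(541/149) since 149 mod 4 = 1, 541 mod 4 = 1; sign now -1
(541/149) = (94/149)   [reduce mod 149]
94 = 2^1·47; (2/149) = -1 since 149 mod 8 = 5, so (94/149) = (-1)^1·(47/149); sign now +1
reciprocity: (47/149) = +1·(149/47) since 47 mod 4 = 3, 149 mod 4 = 1; sign now +1
(149/47) = (8/47)   [reduce mod 47]
8 = 2^3·1; (2/47) = +1 since 47 mod 8 = 7, so (8/47) = (+1)^3·(1/47); sign now +1
(1/47) = 1; final value = sign = +1

1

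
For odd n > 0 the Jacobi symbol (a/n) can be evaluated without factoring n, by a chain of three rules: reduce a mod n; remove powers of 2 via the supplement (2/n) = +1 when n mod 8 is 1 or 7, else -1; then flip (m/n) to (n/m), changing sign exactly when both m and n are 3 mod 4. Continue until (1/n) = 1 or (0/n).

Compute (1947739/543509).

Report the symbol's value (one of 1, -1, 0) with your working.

(1947739/543509): 1947739 mod 543509 = 317212, so (1947739/543509) = (317212/543509)
factor out 2^2: 317212 = 2^2·79303; with 543509 mod 8 = 5, (2/543509) = -1; sign now +1; continue with (79303/543509)
flip (79303/543509) -> (543509/79303): both odd, 79303 mod 4 = 3, 543509 mod 4 = 1, so the flip contributes +1; sign now +1
(543509/79303): 543509 mod 79303 = 67691, so (543509/79303) = (67691/79303)
flip (67691/79303) -> (79303/67691): both odd, 67691 mod 4 = 3, 79303 mod 4 = 3, so the flip contributes -1; sign now -1
(79303/67691): 79303 mod 67691 = 11612, so (79303/67691) = (11612/67691)
factor out 2^2: 11612 = 2^2·2903; with 67691 mod 8 = 3, (2/67691) = -1; sign now -1; continue with (2903/67691)
flip (2903/67691) -> (67691/2903): both odd, 2903 mod 4 = 3, 67691 mod 4 = 3, so the flip contributes -1; sign now +1
(67691/2903): 67691 mod 2903 = 922, so (67691/2903) = (922/2903)
factor out 2^1: 922 = 2^1·461; with 2903 mod 8 = 7, (2/2903) = +1; sign now +1; continue with (461/2903)
flip (461/2903) -> (2903/461): both odd, 461 mod 4 = 1, 2903 mod 4 = 3, so the flip contributes +1; sign now +1
(2903/461): 2903 mod 461 = 137, so (2903/461) = (137/461)
flip (137/461) -> (461/137): both odd, 137 mod 4 = 1, 461 mod 4 = 1, so the flip contributes +1; sign now +1
(461/137): 461 mod 137 = 50, so (461/137) = (50/137)
factor out 2^1: 50 = 2^1·25; with 137 mod 8 = 1, (2/137) = +1; sign now +1; continue with (25/137)
flip (25/137) -> (137/25): both odd, 25 mod 4 = 1, 137 mod 4 = 1, so the flip contributes +1; sign now +1
(137/25): 137 mod 25 = 12, so (137/25) = (12/25)
factor out 2^2: 12 = 2^2·3; with 25 mod 8 = 1, (2/25) = +1; sign now +1; continue with (3/25)
flip (3/25) -> (25/3): both odd, 3 mod 4 = 3, 25 mod 4 = 1, so the flip contributes +1; sign now +1
(25/3): 25 mod 3 = 1, so (25/3) = (1/3)
reached (1/3) = 1, so the symbol is +1

1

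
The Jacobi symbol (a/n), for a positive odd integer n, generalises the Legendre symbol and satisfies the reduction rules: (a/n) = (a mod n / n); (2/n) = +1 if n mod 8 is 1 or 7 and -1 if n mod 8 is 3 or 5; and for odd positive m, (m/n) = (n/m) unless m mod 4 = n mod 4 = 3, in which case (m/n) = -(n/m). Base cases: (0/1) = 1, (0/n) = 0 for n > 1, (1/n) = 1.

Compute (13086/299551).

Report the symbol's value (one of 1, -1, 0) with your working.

1

factor out 2^1: 13086 = 2^1·6543; with 299551 mod 8 = 7, (2/299551) = +1; sign now +1; continue with (6543/299551)
flip (6543/299551) -> (299551/6543): both odd, 6543 mod 4 = 3, 299551 mod 4 = 3, so the flip contributes -1; sign now -1
(299551/6543): 299551 mod 6543 = 5116, so (299551/6543) = (5116/6543)
factor out 2^2: 5116 = 2^2·1279; with 6543 mod 8 = 7, (2/6543) = +1; sign now -1; continue with (1279/6543)
flip (1279/6543) -> (6543/1279): both odd, 1279 mod 4 = 3, 6543 mod 4 = 3, so the flip contributes -1; sign now +1
(6543/1279): 6543 mod 1279 = 148, so (6543/1279) = (148/1279)
factor out 2^2: 148 = 2^2·37; with 1279 mod 8 = 7, (2/1279) = +1; sign now +1; continue with (37/1279)
flip (37/1279) -> (1279/37): both odd, 37 mod 4 = 1, 1279 mod 4 = 3, so the flip contributes +1; sign now +1
(1279/37): 1279 mod 37 = 21, so (1279/37) = (21/37)
flip (21/37) -> (37/21): both odd, 21 mod 4 = 1, 37 mod 4 = 1, so the flip contributes +1; sign now +1
(37/21): 37 mod 21 = 16, so (37/21) = (16/21)
factor out 2^4: 16 = 2^4·1; with 21 mod 8 = 5, (2/21) = -1; sign now +1; continue with (1/21)
reached (1/21) = 1, so the symbol is +1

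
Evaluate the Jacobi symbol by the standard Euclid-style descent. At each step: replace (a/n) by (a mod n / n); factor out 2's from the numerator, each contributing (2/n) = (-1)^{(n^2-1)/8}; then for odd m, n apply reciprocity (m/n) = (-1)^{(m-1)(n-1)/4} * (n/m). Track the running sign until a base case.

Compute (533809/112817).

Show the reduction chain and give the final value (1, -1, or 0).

1

(533809/112817) = (82541/112817)   [reduce mod 112817]
reciprocity: (82541/112817) = +1·(112817/82541) since 82541 mod 4 = 1, 112817 mod 4 = 1; sign now +1
(112817/82541) = (30276/82541)   [reduce mod 82541]
30276 = 2^2·7569; (2/82541) = -1 since 82541 mod 8 = 5, so (30276/82541) = (-1)^2·(7569/82541); sign now +1
reciprocity: (7569/82541) = +1·(82541/7569) since 7569 mod 4 = 1, 82541 mod 4 = 1; sign now +1
(82541/7569) = (6851/7569)   [reduce mod 7569]
reciprocity: (6851/7569) = +1·(7569/6851) since 6851 mod 4 = 3, 7569 mod 4 = 1; sign now +1
(7569/6851) = (718/6851)   [reduce mod 6851]
718 = 2^1·359; (2/6851) = -1 since 6851 mod 8 = 3, so (718/6851) = (-1)^1·(359/6851); sign now -1
reciprocity: (359/6851) = -1·(6851/359) since 359 mod 4 = 3, 6851 mod 4 = 3; sign now +1
(6851/359) = (30/359)   [reduce mod 359]
30 = 2^1·15; (2/359) = +1 since 359 mod 8 = 7, so (30/359) = (+1)^1·(15/359); sign now +1
reciprocity: (15/359) = -1·(359/15) since 15 mod 4 = 3, 359 mod 4 = 3; sign now -1
(359/15) = (14/15)   [reduce mod 15]
14 = 2^1·7; (2/15) = +1 since 15 mod 8 = 7, so (14/15) = (+1)^1·(7/15); sign now -1
reciprocity: (7/15) = -1·(15/7) since 7 mod 4 = 3, 15 mod 4 = 3; sign now +1
(15/7) = (1/7)   [reduce mod 7]
(1/7) = 1; final value = sign = +1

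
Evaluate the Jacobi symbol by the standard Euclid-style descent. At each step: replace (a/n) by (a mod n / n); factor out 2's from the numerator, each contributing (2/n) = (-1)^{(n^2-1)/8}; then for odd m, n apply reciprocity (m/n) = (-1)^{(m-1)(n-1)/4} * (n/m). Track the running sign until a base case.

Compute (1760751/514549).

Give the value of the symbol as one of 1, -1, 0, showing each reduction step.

(1760751/514549): 1760751 mod 514549 = 217104, so (1760751/514549) = (217104/514549)
factor out 2^4: 217104 = 2^4·13569; with 514549 mod 8 = 5, (2/514549) = -1; sign now +1; continue with (13569/514549)
flip (13569/514549) -> (514549/13569): both odd, 13569 mod 4 = 1, 514549 mod 4 = 1, so the flip contributes +1; sign now +1
(514549/13569): 514549 mod 13569 = 12496, so (514549/13569) = (12496/13569)
factor out 2^4: 12496 = 2^4·781; with 13569 mod 8 = 1, (2/13569) = +1; sign now +1; continue with (781/13569)
flip (781/13569) -> (13569/781): both odd, 781 mod 4 = 1, 13569 mod 4 = 1, so the flip contributes +1; sign now +1
(13569/781): 13569 mod 781 = 292, so (13569/781) = (292/781)
factor out 2^2: 292 = 2^2·73; with 781 mod 8 = 5, (2/781) = -1; sign now +1; continue with (73/781)
flip (73/781) -> (781/73): both odd, 73 mod 4 = 1, 781 mod 4 = 1, so the flip contributes +1; sign now +1
(781/73): 781 mod 73 = 51, so (781/73) = (51/73)
flip (51/73) -> (73/51): both odd, 51 mod 4 = 3, 73 mod 4 = 1, so the flip contributes +1; sign now +1
(73/51): 73 mod 51 = 22, so (73/51) = (22/51)
factor out 2^1: 22 = 2^1·11; with 51 mod 8 = 3, (2/51) = -1; sign now -1; continue with (11/51)
flip (11/51) -> (51/11): both odd, 11 mod 4 = 3, 51 mod 4 = 3, so the flip contributes -1; sign now +1
(51/11): 51 mod 11 = 7, so (51/11) = (7/11)
flip (7/11) -> (11/7): both odd, 7 mod 4 = 3, 11 mod 4 = 3, so the flip contributes -1; sign now -1
(11/7): 11 mod 7 = 4, so (11/7) = (4/7)
factor out 2^2: 4 = 2^2·1; with 7 mod 8 = 7, (2/7) = +1; sign now -1; continue with (1/7)
reached (1/7) = 1, so the symbol is -1

-1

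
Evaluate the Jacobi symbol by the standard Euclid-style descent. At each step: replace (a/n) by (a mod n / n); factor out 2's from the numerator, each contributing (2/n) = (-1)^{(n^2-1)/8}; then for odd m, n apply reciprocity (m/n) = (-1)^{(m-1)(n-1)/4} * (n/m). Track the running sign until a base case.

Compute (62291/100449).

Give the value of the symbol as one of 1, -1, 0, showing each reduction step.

flip (62291/100449) -> (100449/62291): both odd, 62291 mod 4 = 3, 100449 mod 4 = 1, so the flip contributes +1; sign now +1
(100449/62291): 100449 mod 62291 = 38158, so (100449/62291) = (38158/62291)
factor out 2^1: 38158 = 2^1·19079; with 62291 mod 8 = 3, (2/62291) = -1; sign now -1; continue with (19079/62291)
flip (19079/62291) -> (62291/19079): both odd, 19079 mod 4 = 3, 62291 mod 4 = 3, so the flip contributes -1; sign now +1
(62291/19079): 62291 mod 19079 = 5054, so (62291/19079) = (5054/19079)
factor out 2^1: 5054 = 2^1·2527; with 19079 mod 8 = 7, (2/19079) = +1; sign now +1; continue with (2527/19079)
flip (2527/19079) -> (19079/2527): both odd, 2527 mod 4 = 3, 19079 mod 4 = 3, so the flip contributes -1; sign now -1
(19079/2527): 19079 mod 2527 = 1390, so (19079/2527) = (1390/2527)
factor out 2^1: 1390 = 2^1·695; with 2527 mod 8 = 7, (2/2527) = +1; sign now -1; continue with (695/2527)
flip (695/2527) -> (2527/695): both odd, 695 mod 4 = 3, 2527 mod 4 = 3, so the flip contributes -1; sign now +1
(2527/695): 2527 mod 695 = 442, so (2527/695) = (442/695)
factor out 2^1: 442 = 2^1·221; with 695 mod 8 = 7, (2/695) = +1; sign now +1; continue with (221/695)
flip (221/695) -> (695/221): both odd, 221 mod 4 = 1, 695 mod 4 = 3, so the flip contributes +1; sign now +1
(695/221): 695 mod 221 = 32, so (695/221) = (32/221)
factor out 2^5: 32 = 2^5·1; with 221 mod 8 = 5, (2/221) = -1; sign now -1; continue with (1/221)
reached (1/221) = 1, so the symbol is -1

-1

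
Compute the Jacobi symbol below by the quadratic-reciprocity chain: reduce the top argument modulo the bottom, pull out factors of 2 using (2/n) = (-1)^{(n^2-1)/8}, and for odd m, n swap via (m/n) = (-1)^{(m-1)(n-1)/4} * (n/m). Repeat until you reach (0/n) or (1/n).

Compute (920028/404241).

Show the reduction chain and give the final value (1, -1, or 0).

(920028/404241): 920028 mod 404241 = 111546, so (920028/404241) = (111546/404241)
factor out 2^1: 111546 = 2^1·55773; with 404241 mod 8 = 1, (2/404241) = +1; sign now +1; continue with (55773/404241)
flip (55773/404241) -> (404241/55773): both odd, 55773 mod 4 = 1, 404241 mod 4 = 1, so the flip contributes +1; sign now +1
(404241/55773): 404241 mod 55773 = 13830, so (404241/55773) = (13830/55773)
factor out 2^1: 13830 = 2^1·6915; with 55773 mod 8 = 5, (2/55773) = -1; sign now -1; continue with (6915/55773)
flip (6915/55773) -> (55773/6915): both odd, 6915 mod 4 = 3, 55773 mod 4 = 1, so the flip contributes +1; sign now -1
(55773/6915): 55773 mod 6915 = 453, so (55773/6915) = (453/6915)
flip (453/6915) -> (6915/453): both odd, 453 mod 4 = 1, 6915 mod 4 = 3, so the flip contributes +1; sign now -1
(6915/453): 6915 mod 453 = 120, so (6915/453) = (120/453)
factor out 2^3: 120 = 2^3·15; with 453 mod 8 = 5, (2/453) = -1; sign now +1; continue with (15/453)
flip (15/453) -> (453/15): both odd, 15 mod 4 = 3, 453 mod 4 = 1, so the flip contributes +1; sign now +1
(453/15): 453 mod 15 = 3, so (453/15) = (3/15)
flip (3/15) -> (15/3): both odd, 3 mod 4 = 3, 15 mod 4 = 3, so the flip contributes -1; sign now -1
(15/3): 15 mod 3 = 0, so (15/3) = (0/3)
reached (0/3); gcd(a, n) > 1, so (0/3) = 0 and the symbol is 0

0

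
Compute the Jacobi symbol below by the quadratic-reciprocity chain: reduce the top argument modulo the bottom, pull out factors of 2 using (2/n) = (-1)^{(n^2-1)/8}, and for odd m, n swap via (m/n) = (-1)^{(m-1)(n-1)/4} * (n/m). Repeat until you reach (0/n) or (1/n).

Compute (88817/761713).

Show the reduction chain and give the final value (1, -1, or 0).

reciprocity: (88817/761713) = +1·(761713/88817) since 88817 mod 4 = 1, 761713 mod 4 = 1; sign now +1
(761713/88817) = (51177/88817)   [reduce mod 88817]
reciprocity: (51177/88817) = +1·(88817/51177) since 51177 mod 4 = 1, 88817 mod 4 = 1; sign now +1
(88817/51177) = (37640/51177)   [reduce mod 51177]
37640 = 2^3·4705; (2/51177) = +1 since 51177 mod 8 = 1, so (37640/51177) = (+1)^3·(4705/51177); sign now +1
reciprocity: (4705/51177) = +1·(51177/4705) since 4705 mod 4 = 1, 51177 mod 4 = 1; sign now +1
(51177/4705) = (4127/4705)   [reduce mod 4705]
reciprocity: (4127/4705) = +1·(4705/4127) since 4127 mod 4 = 3, 4705 mod 4 = 1; sign now +1
(4705/4127) = (578/4127)   [reduce mod 4127]
578 = 2^1·289; (2/4127) = +1 since 4127 mod 8 = 7, so (578/4127) = (+1)^1·(289/4127); sign now +1
reciprocity: (289/4127) = +1·(4127/289) since 289 mod 4 = 1, 4127 mod 4 = 3; sign now +1
(4127/289) = (81/289)   [reduce mod 289]
reciprocity: (81/289) = +1·(289/81) since 81 mod 4 = 1, 289 mod 4 = 1; sign now +1
(289/81) = (46/81)   [reduce mod 81]
46 = 2^1·23; (2/81) = +1 since 81 mod 8 = 1, so (46/81) = (+1)^1·(23/81); sign now +1
reciprocity: (23/81) = +1·(81/23) since 23 mod 4 = 3, 81 mod 4 = 1; sign now +1
(81/23) = (12/23)   [reduce mod 23]
12 = 2^2·3; (2/23) = +1 since 23 mod 8 = 7, so (12/23) = (+1)^2·(3/23); sign now +1
reciprocity: (3/23) = -1·(23/3) since 3 mod 4 = 3, 23 mod 4 = 3; sign now -1
(23/3) = (2/3)   [reduce mod 3]
2 = 2^1·1; (2/3) = -1 since 3 mod 8 = 3, so (2/3) = (-1)^1·(1/3); sign now +1
(1/3) = 1; final value = sign = +1

1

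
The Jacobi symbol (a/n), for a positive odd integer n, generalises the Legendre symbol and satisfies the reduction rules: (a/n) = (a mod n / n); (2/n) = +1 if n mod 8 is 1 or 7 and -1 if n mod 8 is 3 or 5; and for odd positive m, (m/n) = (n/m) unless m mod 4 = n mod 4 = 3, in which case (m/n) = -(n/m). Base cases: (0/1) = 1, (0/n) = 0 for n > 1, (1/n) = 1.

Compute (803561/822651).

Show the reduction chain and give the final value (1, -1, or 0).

-1

reciprocity: (803561/822651) = +1·(822651/803561) since 803561 mod 4 = 1, 822651 mod 4 = 3; sign now +1
(822651/803561) = (19090/803561)   [reduce mod 803561]
19090 = 2^1·9545; (2/803561) = +1 since 803561 mod 8 = 1, so (19090/803561) = (+1)^1·(9545/803561); sign now +1
reciprocity: (9545/803561) = +1·(803561/9545) since 9545 mod 4 = 1, 803561 mod 4 = 1; sign now +1
(803561/9545) = (1781/9545)   [reduce mod 9545]
reciprocity: (1781/9545) = +1·(9545/1781) since 1781 mod 4 = 1, 9545 mod 4 = 1; sign now +1
(9545/1781) = (640/1781)   [reduce mod 1781]
640 = 2^7·5; (2/1781) = -1 since 1781 mod 8 = 5, so (640/1781) = (-1)^7·(5/1781); sign now -1
reciprocity: (5/1781) = +1·(1781/5) since 5 mod 4 = 1, 1781 mod 4 = 1; sign now -1
(1781/5) = (1/5)   [reduce mod 5]
(1/5) = 1; final value = sign = -1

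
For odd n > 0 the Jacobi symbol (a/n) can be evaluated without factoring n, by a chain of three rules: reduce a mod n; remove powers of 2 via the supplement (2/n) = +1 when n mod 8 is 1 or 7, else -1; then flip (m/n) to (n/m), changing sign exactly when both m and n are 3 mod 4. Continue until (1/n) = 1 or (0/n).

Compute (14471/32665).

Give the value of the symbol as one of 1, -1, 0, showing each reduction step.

flip (14471/32665) -> (32665/14471): both odd, 14471 mod 4 = 3, 32665 mod 4 = 1, so the flip contributes +1; sign now +1
(32665/14471): 32665 mod 14471 = 3723, so (32665/14471) = (3723/14471)
flip (3723/14471) -> (14471/3723): both odd, 3723 mod 4 = 3, 14471 mod 4 = 3, so the flip contributes -1; sign now -1
(14471/3723): 14471 mod 3723 = 3302, so (14471/3723) = (3302/3723)
factor out 2^1: 3302 = 2^1·1651; with 3723 mod 8 = 3, (2/3723) = -1; sign now +1; continue with (1651/3723)
flip (1651/3723) -> (3723/1651): both odd, 1651 mod 4 = 3, 3723 mod 4 = 3, so the flip contributes -1; sign now -1
(3723/1651): 3723 mod 1651 = 421, so (3723/1651) = (421/1651)
flip (421/1651) -> (1651/421): both odd, 421 mod 4 = 1, 1651 mod 4 = 3, so the flip contributes +1; sign now -1
(1651/421): 1651 mod 421 = 388, so (1651/421) = (388/421)
factor out 2^2: 388 = 2^2·97; with 421 mod 8 = 5, (2/421) = -1; sign now -1; continue with (97/421)
flip (97/421) -> (421/97): both odd, 97 mod 4 = 1, 421 mod 4 = 1, so the flip contributes +1; sign now -1
(421/97): 421 mod 97 = 33, so (421/97) = (33/97)
flip (33/97) -> (97/33): both odd, 33 mod 4 = 1, 97 mod 4 = 1, so the flip contributes +1; sign now -1
(97/33): 97 mod 33 = 31, so (97/33) = (31/33)
flip (31/33) -> (33/31): both odd, 31 mod 4 = 3, 33 mod 4 = 1, so the flip contributes +1; sign now -1
(33/31): 33 mod 31 = 2, so (33/31) = (2/31)
factor out 2^1: 2 = 2^1·1; with 31 mod 8 = 7, (2/31) = +1; sign now -1; continue with (1/31)
reached (1/31) = 1, so the symbol is -1

-1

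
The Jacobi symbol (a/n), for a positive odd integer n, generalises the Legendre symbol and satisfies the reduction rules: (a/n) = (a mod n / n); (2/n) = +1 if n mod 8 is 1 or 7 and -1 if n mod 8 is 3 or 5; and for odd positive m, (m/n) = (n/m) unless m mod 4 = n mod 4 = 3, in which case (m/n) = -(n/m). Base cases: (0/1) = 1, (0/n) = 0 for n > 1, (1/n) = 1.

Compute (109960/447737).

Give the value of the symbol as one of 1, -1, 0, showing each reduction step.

factor out 2^3: 109960 = 2^3·13745; with 447737 mod 8 = 1, (2/447737) = +1; sign now +1; continue with (13745/447737)
flip (13745/447737) -> (447737/13745): both odd, 13745 mod 4 = 1, 447737 mod 4 = 1, so the flip contributes +1; sign now +1
(447737/13745): 447737 mod 13745 = 7897, so (447737/13745) = (7897/13745)
flip (7897/13745) -> (13745/7897): both odd, 7897 mod 4 = 1, 13745 mod 4 = 1, so the flip contributes +1; sign now +1
(13745/7897): 13745 mod 7897 = 5848, so (13745/7897) = (5848/7897)
factor out 2^3: 5848 = 2^3·731; with 7897 mod 8 = 1, (2/7897) = +1; sign now +1; continue with (731/7897)
flip (731/7897) -> (7897/731): both odd, 731 mod 4 = 3, 7897 mod 4 = 1, so the flip contributes +1; sign now +1
(7897/731): 7897 mod 731 = 587, so (7897/731) = (587/731)
flip (587/731) -> (731/587): both odd, 587 mod 4 = 3, 731 mod 4 = 3, so the flip contributes -1; sign now -1
(731/587): 731 mod 587 = 144, so (731/587) = (144/587)
factor out 2^4: 144 = 2^4·9; with 587 mod 8 = 3, (2/587) = -1; sign now -1; continue with (9/587)
flip (9/587) -> (587/9): both odd, 9 mod 4 = 1, 587 mod 4 = 3, so the flip contributes +1; sign now -1
(587/9): 587 mod 9 = 2, so (587/9) = (2/9)
factor out 2^1: 2 = 2^1·1; with 9 mod 8 = 1, (2/9) = +1; sign now -1; continue with (1/9)
reached (1/9) = 1, so the symbol is -1

-1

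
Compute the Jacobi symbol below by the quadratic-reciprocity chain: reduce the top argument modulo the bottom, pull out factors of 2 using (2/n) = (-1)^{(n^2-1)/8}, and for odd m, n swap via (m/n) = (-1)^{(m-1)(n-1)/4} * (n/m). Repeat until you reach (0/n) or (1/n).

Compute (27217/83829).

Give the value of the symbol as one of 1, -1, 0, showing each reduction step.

reciprocity: (27217/83829) = +1·(83829/27217) since 27217 mod 4 = 1, 83829 mod 4 = 1; sign now +1
(83829/27217) = (2178/27217)   [reduce mod 27217]
2178 = 2^1·1089; (2/27217) = +1 since 27217 mod 8 = 1, so (2178/27217) = (+1)^1·(1089/27217); sign now +1
reciprocity: (1089/27217) = +1·(27217/1089) since 1089 mod 4 = 1, 27217 mod 4 = 1; sign now +1
(27217/1089) = (1081/1089)   [reduce mod 1089]
reciprocity: (1081/1089) = +1·(1089/1081) since 1081 mod 4 = 1, 1089 mod 4 = 1; sign now +1
(1089/1081) = (8/1081)   [reduce mod 1081]
8 = 2^3·1; (2/1081) = +1 since 1081 mod 8 = 1, so (8/1081) = (+1)^3·(1/1081); sign now +1
(1/1081) = 1; final value = sign = +1

1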